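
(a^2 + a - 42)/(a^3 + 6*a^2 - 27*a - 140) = (a - 6)/(a^2 - a - 20)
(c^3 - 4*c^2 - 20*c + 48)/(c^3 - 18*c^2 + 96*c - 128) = (c^2 - 2*c - 24)/(c^2 - 16*c + 64)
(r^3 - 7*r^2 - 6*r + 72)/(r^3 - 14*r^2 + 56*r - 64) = (r^2 - 3*r - 18)/(r^2 - 10*r + 16)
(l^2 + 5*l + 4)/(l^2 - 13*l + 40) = (l^2 + 5*l + 4)/(l^2 - 13*l + 40)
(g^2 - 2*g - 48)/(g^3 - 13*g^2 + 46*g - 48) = (g + 6)/(g^2 - 5*g + 6)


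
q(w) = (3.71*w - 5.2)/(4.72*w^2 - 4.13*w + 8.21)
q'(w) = (4.13 - 9.44*w)*(3.71*w - 5.2)/(4.72*w^2 - 4.13*w + 8.21)^2 + 3.71/(4.72*w^2 - 4.13*w + 8.21)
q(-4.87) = -0.17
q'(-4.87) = -0.03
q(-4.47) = -0.18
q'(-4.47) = -0.04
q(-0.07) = -0.64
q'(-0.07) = 0.08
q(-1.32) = -0.46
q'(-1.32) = -0.18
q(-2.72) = -0.28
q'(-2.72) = -0.09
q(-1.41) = -0.45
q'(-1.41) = -0.17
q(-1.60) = -0.41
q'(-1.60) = -0.16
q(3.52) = 0.15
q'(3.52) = -0.01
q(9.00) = 0.08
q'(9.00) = -0.01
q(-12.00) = -0.07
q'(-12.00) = -0.01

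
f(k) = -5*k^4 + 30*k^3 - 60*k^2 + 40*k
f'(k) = -20*k^3 + 90*k^2 - 120*k + 40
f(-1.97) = -616.32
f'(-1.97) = 778.59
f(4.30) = -261.59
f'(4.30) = -402.04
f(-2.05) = -680.91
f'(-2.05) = 836.53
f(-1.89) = -556.26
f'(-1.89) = 723.31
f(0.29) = 7.25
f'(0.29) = 12.28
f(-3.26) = -2372.16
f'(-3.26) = 2080.60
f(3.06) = -18.22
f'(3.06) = -57.53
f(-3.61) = -3186.88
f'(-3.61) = 2587.01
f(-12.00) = -164640.00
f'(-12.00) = 49000.00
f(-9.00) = -59895.00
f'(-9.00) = 22990.00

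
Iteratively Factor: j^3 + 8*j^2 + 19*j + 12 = (j + 3)*(j^2 + 5*j + 4) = (j + 1)*(j + 3)*(j + 4)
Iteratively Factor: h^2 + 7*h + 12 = (h + 4)*(h + 3)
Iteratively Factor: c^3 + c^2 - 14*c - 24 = (c + 3)*(c^2 - 2*c - 8) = (c + 2)*(c + 3)*(c - 4)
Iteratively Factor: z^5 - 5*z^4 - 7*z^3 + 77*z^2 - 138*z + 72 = (z + 4)*(z^4 - 9*z^3 + 29*z^2 - 39*z + 18) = (z - 2)*(z + 4)*(z^3 - 7*z^2 + 15*z - 9) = (z - 3)*(z - 2)*(z + 4)*(z^2 - 4*z + 3) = (z - 3)^2*(z - 2)*(z + 4)*(z - 1)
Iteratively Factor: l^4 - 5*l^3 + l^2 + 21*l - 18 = (l + 2)*(l^3 - 7*l^2 + 15*l - 9) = (l - 3)*(l + 2)*(l^2 - 4*l + 3) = (l - 3)*(l - 1)*(l + 2)*(l - 3)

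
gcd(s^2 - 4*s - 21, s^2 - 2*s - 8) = 1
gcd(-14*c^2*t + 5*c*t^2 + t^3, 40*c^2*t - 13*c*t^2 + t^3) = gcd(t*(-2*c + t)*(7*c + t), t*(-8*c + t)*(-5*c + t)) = t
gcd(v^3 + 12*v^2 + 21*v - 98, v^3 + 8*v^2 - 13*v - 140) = v + 7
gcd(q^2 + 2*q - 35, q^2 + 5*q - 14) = q + 7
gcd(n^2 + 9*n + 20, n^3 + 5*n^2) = n + 5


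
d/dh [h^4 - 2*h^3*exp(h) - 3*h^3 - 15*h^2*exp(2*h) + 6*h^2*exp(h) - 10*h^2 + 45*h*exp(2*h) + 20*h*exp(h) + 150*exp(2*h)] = -2*h^3*exp(h) + 4*h^3 - 30*h^2*exp(2*h) - 9*h^2 + 60*h*exp(2*h) + 32*h*exp(h) - 20*h + 345*exp(2*h) + 20*exp(h)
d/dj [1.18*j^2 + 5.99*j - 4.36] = 2.36*j + 5.99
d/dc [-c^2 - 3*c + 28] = -2*c - 3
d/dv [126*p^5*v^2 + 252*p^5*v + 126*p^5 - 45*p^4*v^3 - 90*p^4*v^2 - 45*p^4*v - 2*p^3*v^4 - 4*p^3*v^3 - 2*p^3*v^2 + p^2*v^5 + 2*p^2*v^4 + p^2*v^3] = p^2*(252*p^3*v + 252*p^3 - 135*p^2*v^2 - 180*p^2*v - 45*p^2 - 8*p*v^3 - 12*p*v^2 - 4*p*v + 5*v^4 + 8*v^3 + 3*v^2)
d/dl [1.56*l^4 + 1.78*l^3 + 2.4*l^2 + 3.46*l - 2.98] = 6.24*l^3 + 5.34*l^2 + 4.8*l + 3.46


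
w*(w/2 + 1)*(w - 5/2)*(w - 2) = w^4/2 - 5*w^3/4 - 2*w^2 + 5*w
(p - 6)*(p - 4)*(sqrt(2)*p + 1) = sqrt(2)*p^3 - 10*sqrt(2)*p^2 + p^2 - 10*p + 24*sqrt(2)*p + 24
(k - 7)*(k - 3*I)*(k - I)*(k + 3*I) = k^4 - 7*k^3 - I*k^3 + 9*k^2 + 7*I*k^2 - 63*k - 9*I*k + 63*I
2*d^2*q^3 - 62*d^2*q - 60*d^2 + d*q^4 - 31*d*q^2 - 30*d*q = (2*d + q)*(q - 6)*(q + 5)*(d*q + d)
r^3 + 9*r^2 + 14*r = r*(r + 2)*(r + 7)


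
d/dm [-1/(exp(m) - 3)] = exp(m)/(exp(m) - 3)^2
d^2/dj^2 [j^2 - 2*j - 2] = 2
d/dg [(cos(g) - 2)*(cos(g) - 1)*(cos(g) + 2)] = (-3*cos(g)^2 + 2*cos(g) + 4)*sin(g)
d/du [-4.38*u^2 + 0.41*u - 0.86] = 0.41 - 8.76*u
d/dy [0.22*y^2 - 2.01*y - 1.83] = 0.44*y - 2.01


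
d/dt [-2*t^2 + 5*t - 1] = 5 - 4*t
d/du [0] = 0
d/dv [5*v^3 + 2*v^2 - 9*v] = 15*v^2 + 4*v - 9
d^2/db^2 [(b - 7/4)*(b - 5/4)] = 2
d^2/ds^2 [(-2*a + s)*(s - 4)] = 2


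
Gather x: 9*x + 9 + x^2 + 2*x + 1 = x^2 + 11*x + 10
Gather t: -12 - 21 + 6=-27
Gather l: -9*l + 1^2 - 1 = -9*l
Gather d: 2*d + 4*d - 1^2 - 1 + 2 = 6*d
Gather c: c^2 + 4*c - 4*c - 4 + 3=c^2 - 1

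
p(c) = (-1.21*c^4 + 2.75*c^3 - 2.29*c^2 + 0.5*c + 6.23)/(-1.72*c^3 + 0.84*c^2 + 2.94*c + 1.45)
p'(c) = (5.16*c^2 - 1.68*c - 2.94)*(-1.21*c^4 + 2.75*c^3 - 2.29*c^2 + 0.5*c + 6.23)/(-1.72*c^3 + 0.84*c^2 + 2.94*c + 1.45)^2 + (-4.84*c^3 + 8.25*c^2 - 4.58*c + 0.5)/(-1.72*c^3 + 0.84*c^2 + 2.94*c + 1.45)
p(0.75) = 1.79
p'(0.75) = -0.78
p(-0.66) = 10.49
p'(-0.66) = 34.81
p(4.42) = 2.22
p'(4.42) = 0.65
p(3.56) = 1.66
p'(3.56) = 0.65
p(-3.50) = -4.30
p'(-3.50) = 0.54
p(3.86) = 1.85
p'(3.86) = 0.65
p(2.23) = 0.50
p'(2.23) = 1.86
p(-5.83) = -5.70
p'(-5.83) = 0.64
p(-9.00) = -7.81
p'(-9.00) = 0.68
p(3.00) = 1.28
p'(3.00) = 0.71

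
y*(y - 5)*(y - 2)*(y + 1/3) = y^4 - 20*y^3/3 + 23*y^2/3 + 10*y/3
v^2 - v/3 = v*(v - 1/3)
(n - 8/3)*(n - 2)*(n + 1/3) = n^3 - 13*n^2/3 + 34*n/9 + 16/9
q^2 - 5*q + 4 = (q - 4)*(q - 1)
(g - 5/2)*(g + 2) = g^2 - g/2 - 5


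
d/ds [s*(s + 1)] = 2*s + 1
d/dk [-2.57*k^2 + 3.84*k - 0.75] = 3.84 - 5.14*k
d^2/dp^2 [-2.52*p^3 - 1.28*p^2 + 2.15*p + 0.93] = -15.12*p - 2.56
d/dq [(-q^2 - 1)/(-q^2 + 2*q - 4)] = 2*(-q^2 + 3*q + 1)/(q^4 - 4*q^3 + 12*q^2 - 16*q + 16)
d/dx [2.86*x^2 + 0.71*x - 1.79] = 5.72*x + 0.71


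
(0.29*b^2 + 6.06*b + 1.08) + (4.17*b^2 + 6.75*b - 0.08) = 4.46*b^2 + 12.81*b + 1.0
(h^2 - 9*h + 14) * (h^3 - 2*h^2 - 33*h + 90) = h^5 - 11*h^4 - h^3 + 359*h^2 - 1272*h + 1260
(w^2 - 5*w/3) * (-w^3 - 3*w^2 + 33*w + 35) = -w^5 - 4*w^4/3 + 38*w^3 - 20*w^2 - 175*w/3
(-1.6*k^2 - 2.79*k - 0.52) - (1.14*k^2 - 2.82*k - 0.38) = -2.74*k^2 + 0.0299999999999998*k - 0.14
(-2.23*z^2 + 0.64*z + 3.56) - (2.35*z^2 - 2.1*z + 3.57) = -4.58*z^2 + 2.74*z - 0.00999999999999979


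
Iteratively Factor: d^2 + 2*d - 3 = (d - 1)*(d + 3)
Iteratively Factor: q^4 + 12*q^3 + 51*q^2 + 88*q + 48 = (q + 4)*(q^3 + 8*q^2 + 19*q + 12) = (q + 1)*(q + 4)*(q^2 + 7*q + 12) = (q + 1)*(q + 3)*(q + 4)*(q + 4)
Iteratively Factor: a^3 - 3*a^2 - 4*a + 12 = (a + 2)*(a^2 - 5*a + 6) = (a - 3)*(a + 2)*(a - 2)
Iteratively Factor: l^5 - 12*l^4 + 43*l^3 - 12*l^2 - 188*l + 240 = (l - 2)*(l^4 - 10*l^3 + 23*l^2 + 34*l - 120) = (l - 2)*(l + 2)*(l^3 - 12*l^2 + 47*l - 60) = (l - 5)*(l - 2)*(l + 2)*(l^2 - 7*l + 12) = (l - 5)*(l - 4)*(l - 2)*(l + 2)*(l - 3)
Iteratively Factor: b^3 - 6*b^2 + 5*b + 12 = (b + 1)*(b^2 - 7*b + 12) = (b - 3)*(b + 1)*(b - 4)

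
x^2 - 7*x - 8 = (x - 8)*(x + 1)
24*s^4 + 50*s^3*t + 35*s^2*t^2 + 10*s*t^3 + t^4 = (s + t)*(2*s + t)*(3*s + t)*(4*s + t)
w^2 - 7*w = w*(w - 7)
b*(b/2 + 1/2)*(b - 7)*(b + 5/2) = b^4/2 - 7*b^3/4 - 11*b^2 - 35*b/4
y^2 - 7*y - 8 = (y - 8)*(y + 1)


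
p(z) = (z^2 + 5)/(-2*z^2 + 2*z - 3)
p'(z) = 2*z/(-2*z^2 + 2*z - 3) + (4*z - 2)*(z^2 + 5)/(-2*z^2 + 2*z - 3)^2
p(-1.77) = -0.64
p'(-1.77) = -0.17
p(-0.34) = -1.31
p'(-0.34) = -0.95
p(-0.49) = -1.17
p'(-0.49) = -0.82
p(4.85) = -0.71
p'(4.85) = 0.06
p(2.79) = -0.98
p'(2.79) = 0.26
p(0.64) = -2.13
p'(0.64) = -0.03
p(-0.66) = -1.05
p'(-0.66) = -0.68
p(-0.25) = -1.40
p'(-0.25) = -1.02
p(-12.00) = -0.47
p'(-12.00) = 0.00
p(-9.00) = -0.47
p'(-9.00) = 0.00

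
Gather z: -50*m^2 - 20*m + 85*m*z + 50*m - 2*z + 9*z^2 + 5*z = -50*m^2 + 30*m + 9*z^2 + z*(85*m + 3)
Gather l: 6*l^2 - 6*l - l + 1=6*l^2 - 7*l + 1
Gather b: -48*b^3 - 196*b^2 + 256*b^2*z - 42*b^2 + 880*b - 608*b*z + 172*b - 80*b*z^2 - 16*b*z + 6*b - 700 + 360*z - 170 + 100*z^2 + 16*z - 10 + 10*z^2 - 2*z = -48*b^3 + b^2*(256*z - 238) + b*(-80*z^2 - 624*z + 1058) + 110*z^2 + 374*z - 880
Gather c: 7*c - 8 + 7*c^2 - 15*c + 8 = 7*c^2 - 8*c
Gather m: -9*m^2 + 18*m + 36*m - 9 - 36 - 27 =-9*m^2 + 54*m - 72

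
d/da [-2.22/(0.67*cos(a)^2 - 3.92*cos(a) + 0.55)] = (8.7024 - 2.9748*cos(a))*sin(a)/(0.67*cos(a)^2 - 3.92*cos(a) + 0.55)^2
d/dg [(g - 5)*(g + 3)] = 2*g - 2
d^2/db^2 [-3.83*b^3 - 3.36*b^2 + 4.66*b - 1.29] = -22.98*b - 6.72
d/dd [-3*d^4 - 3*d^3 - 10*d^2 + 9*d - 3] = -12*d^3 - 9*d^2 - 20*d + 9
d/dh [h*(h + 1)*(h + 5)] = 3*h^2 + 12*h + 5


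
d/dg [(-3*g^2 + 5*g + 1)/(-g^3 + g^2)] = (-3*g^3 + 10*g^2 - 2*g - 2)/(g^3*(g^2 - 2*g + 1))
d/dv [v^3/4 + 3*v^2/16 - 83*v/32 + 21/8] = 3*v^2/4 + 3*v/8 - 83/32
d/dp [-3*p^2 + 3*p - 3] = 3 - 6*p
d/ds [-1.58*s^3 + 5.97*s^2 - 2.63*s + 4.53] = -4.74*s^2 + 11.94*s - 2.63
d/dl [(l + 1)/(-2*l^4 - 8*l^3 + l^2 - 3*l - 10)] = (6*l^2 + 12*l - 7)/(4*l^6 + 24*l^5 + 8*l^4 - 44*l^3 + 169*l^2 - 140*l + 100)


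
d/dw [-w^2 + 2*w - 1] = 2 - 2*w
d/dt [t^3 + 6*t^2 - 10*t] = 3*t^2 + 12*t - 10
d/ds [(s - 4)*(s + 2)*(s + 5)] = 3*s^2 + 6*s - 18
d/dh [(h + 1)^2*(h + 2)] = (h + 1)*(3*h + 5)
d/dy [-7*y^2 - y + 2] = -14*y - 1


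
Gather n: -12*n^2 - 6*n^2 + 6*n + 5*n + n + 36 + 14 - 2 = -18*n^2 + 12*n + 48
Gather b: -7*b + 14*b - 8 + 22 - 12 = 7*b + 2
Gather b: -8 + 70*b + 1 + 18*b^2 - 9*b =18*b^2 + 61*b - 7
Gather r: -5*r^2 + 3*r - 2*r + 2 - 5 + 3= -5*r^2 + r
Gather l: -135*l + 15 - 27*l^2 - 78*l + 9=-27*l^2 - 213*l + 24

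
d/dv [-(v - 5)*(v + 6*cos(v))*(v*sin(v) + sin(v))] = (5 - v)*(v + 6*cos(v))*(v*cos(v) + sqrt(2)*sin(v + pi/4)) + (v - 5)*(v + 1)*(6*sin(v) - 1)*sin(v) - (v + 1)*(v + 6*cos(v))*sin(v)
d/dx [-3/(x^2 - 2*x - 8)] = 6*(x - 1)/(-x^2 + 2*x + 8)^2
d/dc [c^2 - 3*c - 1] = 2*c - 3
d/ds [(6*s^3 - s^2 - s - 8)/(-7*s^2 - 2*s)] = (-42*s^4 - 24*s^3 - 5*s^2 - 112*s - 16)/(s^2*(49*s^2 + 28*s + 4))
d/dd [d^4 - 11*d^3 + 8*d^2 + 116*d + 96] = 4*d^3 - 33*d^2 + 16*d + 116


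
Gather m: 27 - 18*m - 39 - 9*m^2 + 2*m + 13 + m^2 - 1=-8*m^2 - 16*m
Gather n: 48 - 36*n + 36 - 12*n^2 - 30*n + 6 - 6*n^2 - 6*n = -18*n^2 - 72*n + 90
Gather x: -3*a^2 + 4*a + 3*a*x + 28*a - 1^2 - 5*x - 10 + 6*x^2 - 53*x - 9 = -3*a^2 + 32*a + 6*x^2 + x*(3*a - 58) - 20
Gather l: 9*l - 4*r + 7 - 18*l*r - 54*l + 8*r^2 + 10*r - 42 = l*(-18*r - 45) + 8*r^2 + 6*r - 35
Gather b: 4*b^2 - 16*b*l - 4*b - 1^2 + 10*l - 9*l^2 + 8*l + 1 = 4*b^2 + b*(-16*l - 4) - 9*l^2 + 18*l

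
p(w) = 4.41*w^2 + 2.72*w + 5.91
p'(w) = 8.82*w + 2.72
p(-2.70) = 30.71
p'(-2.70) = -21.09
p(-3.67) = 55.33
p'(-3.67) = -29.65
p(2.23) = 33.91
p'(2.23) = 22.39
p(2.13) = 31.71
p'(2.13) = 21.51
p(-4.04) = 66.90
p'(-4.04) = -32.91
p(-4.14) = 70.23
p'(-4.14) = -33.79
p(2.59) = 42.54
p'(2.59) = 25.56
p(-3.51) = 50.69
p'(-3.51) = -28.24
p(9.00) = 387.60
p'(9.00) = 82.10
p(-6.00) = 148.35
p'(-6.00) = -50.20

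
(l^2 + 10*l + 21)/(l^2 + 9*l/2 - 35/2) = 2*(l + 3)/(2*l - 5)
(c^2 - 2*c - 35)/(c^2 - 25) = (c - 7)/(c - 5)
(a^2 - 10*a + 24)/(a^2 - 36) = (a - 4)/(a + 6)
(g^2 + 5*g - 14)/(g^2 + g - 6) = (g + 7)/(g + 3)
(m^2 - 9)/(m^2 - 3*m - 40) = (9 - m^2)/(-m^2 + 3*m + 40)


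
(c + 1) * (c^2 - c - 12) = c^3 - 13*c - 12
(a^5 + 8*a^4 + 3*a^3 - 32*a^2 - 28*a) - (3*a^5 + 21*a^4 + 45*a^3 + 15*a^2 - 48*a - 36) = -2*a^5 - 13*a^4 - 42*a^3 - 47*a^2 + 20*a + 36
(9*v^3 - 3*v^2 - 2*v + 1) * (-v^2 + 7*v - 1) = -9*v^5 + 66*v^4 - 28*v^3 - 12*v^2 + 9*v - 1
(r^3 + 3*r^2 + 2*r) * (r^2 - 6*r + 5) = r^5 - 3*r^4 - 11*r^3 + 3*r^2 + 10*r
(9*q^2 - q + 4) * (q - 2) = 9*q^3 - 19*q^2 + 6*q - 8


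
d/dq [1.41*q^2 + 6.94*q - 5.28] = 2.82*q + 6.94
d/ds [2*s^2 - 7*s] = 4*s - 7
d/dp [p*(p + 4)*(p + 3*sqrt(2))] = 3*p^2 + 8*p + 6*sqrt(2)*p + 12*sqrt(2)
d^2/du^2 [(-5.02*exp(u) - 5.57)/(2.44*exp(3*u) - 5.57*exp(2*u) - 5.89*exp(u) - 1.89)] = (-119.548288*exp(6*u) - 93.7765199999999*exp(5*u) + 388.38159*exp(4*u) - 667.395518*exp(3*u) - 462.307215*exp(2*u) + 97.196389*exp(u) + 44.073855)*exp(u)/(14.526784*exp(9*u) - 99.484656*exp(8*u) + 121.902156*exp(7*u) + 273.733267*exp(6*u) - 140.144139*exp(5*u) - 592.64223*exp(4*u) - 550.223479*exp(3*u) - 256.393998*exp(2*u) - 63.119007*exp(u) - 6.751269)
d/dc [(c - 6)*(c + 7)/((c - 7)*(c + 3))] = (-5*c^2 + 42*c - 189)/(c^4 - 8*c^3 - 26*c^2 + 168*c + 441)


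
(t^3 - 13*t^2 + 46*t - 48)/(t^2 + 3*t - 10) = (t^2 - 11*t + 24)/(t + 5)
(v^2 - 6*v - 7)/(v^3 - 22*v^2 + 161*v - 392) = (v + 1)/(v^2 - 15*v + 56)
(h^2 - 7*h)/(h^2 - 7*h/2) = 2*(h - 7)/(2*h - 7)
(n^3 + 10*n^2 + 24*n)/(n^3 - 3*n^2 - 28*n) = (n + 6)/(n - 7)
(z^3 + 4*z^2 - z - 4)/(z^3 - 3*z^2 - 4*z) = (z^2 + 3*z - 4)/(z*(z - 4))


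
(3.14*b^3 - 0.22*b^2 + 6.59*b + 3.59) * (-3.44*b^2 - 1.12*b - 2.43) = -10.8016*b^5 - 2.76*b^4 - 30.0534*b^3 - 19.1958*b^2 - 20.0345*b - 8.7237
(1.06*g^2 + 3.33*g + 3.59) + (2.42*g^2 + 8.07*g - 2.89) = 3.48*g^2 + 11.4*g + 0.7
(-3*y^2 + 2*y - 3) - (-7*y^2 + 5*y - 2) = 4*y^2 - 3*y - 1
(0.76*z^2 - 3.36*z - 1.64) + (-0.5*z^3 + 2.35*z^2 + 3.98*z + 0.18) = -0.5*z^3 + 3.11*z^2 + 0.62*z - 1.46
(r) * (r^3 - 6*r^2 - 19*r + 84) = r^4 - 6*r^3 - 19*r^2 + 84*r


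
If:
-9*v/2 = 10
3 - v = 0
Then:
No Solution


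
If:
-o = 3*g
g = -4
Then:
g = -4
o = 12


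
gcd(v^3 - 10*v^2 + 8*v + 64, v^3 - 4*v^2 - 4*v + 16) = v^2 - 2*v - 8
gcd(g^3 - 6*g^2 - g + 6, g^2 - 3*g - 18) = g - 6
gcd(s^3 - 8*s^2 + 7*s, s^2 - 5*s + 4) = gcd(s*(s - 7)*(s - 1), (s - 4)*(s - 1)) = s - 1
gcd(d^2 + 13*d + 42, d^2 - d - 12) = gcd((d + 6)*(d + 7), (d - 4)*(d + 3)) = 1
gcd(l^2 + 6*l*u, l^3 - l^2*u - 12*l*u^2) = l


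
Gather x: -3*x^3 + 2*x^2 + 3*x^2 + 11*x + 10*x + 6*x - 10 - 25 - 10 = -3*x^3 + 5*x^2 + 27*x - 45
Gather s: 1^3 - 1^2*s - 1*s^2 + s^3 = s^3 - s^2 - s + 1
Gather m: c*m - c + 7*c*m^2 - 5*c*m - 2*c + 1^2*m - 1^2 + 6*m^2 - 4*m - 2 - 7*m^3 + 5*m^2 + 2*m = -3*c - 7*m^3 + m^2*(7*c + 11) + m*(-4*c - 1) - 3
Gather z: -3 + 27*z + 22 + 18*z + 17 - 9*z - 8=36*z + 28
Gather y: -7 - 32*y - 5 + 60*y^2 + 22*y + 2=60*y^2 - 10*y - 10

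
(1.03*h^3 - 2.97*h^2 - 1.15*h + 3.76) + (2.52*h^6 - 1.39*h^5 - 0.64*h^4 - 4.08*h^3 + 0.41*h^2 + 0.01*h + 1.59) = 2.52*h^6 - 1.39*h^5 - 0.64*h^4 - 3.05*h^3 - 2.56*h^2 - 1.14*h + 5.35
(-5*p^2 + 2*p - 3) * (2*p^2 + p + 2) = -10*p^4 - p^3 - 14*p^2 + p - 6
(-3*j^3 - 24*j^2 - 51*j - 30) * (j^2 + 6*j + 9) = -3*j^5 - 42*j^4 - 222*j^3 - 552*j^2 - 639*j - 270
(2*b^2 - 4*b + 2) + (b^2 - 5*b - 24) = 3*b^2 - 9*b - 22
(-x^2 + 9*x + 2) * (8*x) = -8*x^3 + 72*x^2 + 16*x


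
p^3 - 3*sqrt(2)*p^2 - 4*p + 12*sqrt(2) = (p - 2)*(p + 2)*(p - 3*sqrt(2))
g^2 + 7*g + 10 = (g + 2)*(g + 5)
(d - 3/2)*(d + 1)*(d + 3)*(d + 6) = d^4 + 17*d^3/2 + 12*d^2 - 45*d/2 - 27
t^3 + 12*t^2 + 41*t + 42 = (t + 2)*(t + 3)*(t + 7)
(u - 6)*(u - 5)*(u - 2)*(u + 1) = u^4 - 12*u^3 + 39*u^2 - 8*u - 60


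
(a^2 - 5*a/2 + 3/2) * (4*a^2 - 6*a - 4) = 4*a^4 - 16*a^3 + 17*a^2 + a - 6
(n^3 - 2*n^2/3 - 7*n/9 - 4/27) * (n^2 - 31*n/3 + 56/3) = n^5 - 11*n^4 + 223*n^3/9 - 41*n^2/9 - 1052*n/81 - 224/81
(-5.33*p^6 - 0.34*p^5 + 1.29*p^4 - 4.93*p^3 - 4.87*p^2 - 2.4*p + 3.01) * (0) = 0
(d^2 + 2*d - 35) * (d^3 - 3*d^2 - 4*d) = d^5 - d^4 - 45*d^3 + 97*d^2 + 140*d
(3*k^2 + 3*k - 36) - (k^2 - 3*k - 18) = 2*k^2 + 6*k - 18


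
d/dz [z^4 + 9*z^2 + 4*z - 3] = 4*z^3 + 18*z + 4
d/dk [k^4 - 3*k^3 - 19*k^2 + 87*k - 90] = 4*k^3 - 9*k^2 - 38*k + 87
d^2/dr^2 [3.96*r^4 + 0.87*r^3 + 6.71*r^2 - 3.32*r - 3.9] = 47.52*r^2 + 5.22*r + 13.42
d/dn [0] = 0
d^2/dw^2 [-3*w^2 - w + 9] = -6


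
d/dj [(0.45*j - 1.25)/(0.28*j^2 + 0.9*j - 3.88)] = (-0.126*j^2 + 0.7*j - 0.621)/(0.0784*j^4 + 0.504*j^3 - 1.3628*j^2 - 6.984*j + 15.0544)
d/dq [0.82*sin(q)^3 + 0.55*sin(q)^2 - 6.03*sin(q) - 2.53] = (2.46*sin(q)^2 + 1.1*sin(q) - 6.03)*cos(q)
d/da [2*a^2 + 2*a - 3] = 4*a + 2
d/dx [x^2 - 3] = 2*x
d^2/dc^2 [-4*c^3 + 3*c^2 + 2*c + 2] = 6 - 24*c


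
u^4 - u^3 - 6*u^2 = u^2*(u - 3)*(u + 2)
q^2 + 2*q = q*(q + 2)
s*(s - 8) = s^2 - 8*s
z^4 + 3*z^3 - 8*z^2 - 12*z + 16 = (z - 2)*(z - 1)*(z + 2)*(z + 4)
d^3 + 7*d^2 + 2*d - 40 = (d - 2)*(d + 4)*(d + 5)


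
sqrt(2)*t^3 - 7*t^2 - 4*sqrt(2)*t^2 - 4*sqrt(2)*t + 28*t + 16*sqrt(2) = (t - 4)*(t - 4*sqrt(2))*(sqrt(2)*t + 1)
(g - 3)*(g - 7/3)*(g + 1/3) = g^3 - 5*g^2 + 47*g/9 + 7/3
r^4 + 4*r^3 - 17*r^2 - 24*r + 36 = (r - 3)*(r - 1)*(r + 2)*(r + 6)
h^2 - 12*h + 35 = (h - 7)*(h - 5)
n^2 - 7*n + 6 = (n - 6)*(n - 1)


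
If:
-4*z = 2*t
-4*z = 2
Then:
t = 1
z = -1/2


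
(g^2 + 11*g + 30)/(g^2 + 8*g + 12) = (g + 5)/(g + 2)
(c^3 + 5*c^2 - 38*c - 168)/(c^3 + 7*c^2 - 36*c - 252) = (c + 4)/(c + 6)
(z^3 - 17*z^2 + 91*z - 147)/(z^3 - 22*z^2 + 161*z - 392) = (z - 3)/(z - 8)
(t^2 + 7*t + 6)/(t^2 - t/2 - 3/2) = 2*(t + 6)/(2*t - 3)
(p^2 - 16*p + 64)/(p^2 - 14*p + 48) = (p - 8)/(p - 6)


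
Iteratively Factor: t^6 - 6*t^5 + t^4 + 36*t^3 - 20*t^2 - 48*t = (t + 2)*(t^5 - 8*t^4 + 17*t^3 + 2*t^2 - 24*t) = (t - 3)*(t + 2)*(t^4 - 5*t^3 + 2*t^2 + 8*t) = (t - 3)*(t + 1)*(t + 2)*(t^3 - 6*t^2 + 8*t) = (t - 3)*(t - 2)*(t + 1)*(t + 2)*(t^2 - 4*t) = t*(t - 3)*(t - 2)*(t + 1)*(t + 2)*(t - 4)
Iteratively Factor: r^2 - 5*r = (r - 5)*(r)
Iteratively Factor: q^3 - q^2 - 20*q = (q)*(q^2 - q - 20) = q*(q + 4)*(q - 5)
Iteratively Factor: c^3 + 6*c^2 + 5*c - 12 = (c + 4)*(c^2 + 2*c - 3) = (c + 3)*(c + 4)*(c - 1)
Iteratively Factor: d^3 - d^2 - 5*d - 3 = (d + 1)*(d^2 - 2*d - 3) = (d - 3)*(d + 1)*(d + 1)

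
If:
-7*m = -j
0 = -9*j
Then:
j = 0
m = 0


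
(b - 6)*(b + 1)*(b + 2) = b^3 - 3*b^2 - 16*b - 12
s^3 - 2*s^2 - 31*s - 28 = (s - 7)*(s + 1)*(s + 4)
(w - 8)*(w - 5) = w^2 - 13*w + 40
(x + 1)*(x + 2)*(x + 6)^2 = x^4 + 15*x^3 + 74*x^2 + 132*x + 72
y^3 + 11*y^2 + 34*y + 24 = (y + 1)*(y + 4)*(y + 6)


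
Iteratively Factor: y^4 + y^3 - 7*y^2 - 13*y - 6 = (y + 2)*(y^3 - y^2 - 5*y - 3) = (y + 1)*(y + 2)*(y^2 - 2*y - 3) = (y + 1)^2*(y + 2)*(y - 3)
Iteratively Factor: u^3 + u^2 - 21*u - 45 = (u + 3)*(u^2 - 2*u - 15) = (u + 3)^2*(u - 5)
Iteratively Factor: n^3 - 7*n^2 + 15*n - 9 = (n - 3)*(n^2 - 4*n + 3) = (n - 3)^2*(n - 1)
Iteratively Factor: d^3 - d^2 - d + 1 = (d + 1)*(d^2 - 2*d + 1) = (d - 1)*(d + 1)*(d - 1)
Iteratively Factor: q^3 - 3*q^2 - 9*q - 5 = (q + 1)*(q^2 - 4*q - 5) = (q - 5)*(q + 1)*(q + 1)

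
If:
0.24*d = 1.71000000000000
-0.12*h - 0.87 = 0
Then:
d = 7.12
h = -7.25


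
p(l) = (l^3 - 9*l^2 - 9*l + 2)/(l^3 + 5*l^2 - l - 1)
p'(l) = (-3*l^2 - 10*l + 1)*(l^3 - 9*l^2 - 9*l + 2)/(l^3 + 5*l^2 - l - 1)^2 + (3*l^2 - 18*l - 9)/(l^3 + 5*l^2 - l - 1) = (14*l^4 + 16*l^3 + 45*l^2 - 2*l + 11)/(l^6 + 10*l^5 + 23*l^4 - 12*l^3 - 9*l^2 + 2*l + 1)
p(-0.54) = 4.85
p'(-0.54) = 33.79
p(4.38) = -0.72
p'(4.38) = 0.24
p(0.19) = 0.03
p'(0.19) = 12.31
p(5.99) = -0.41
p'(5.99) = 0.15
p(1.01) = -3.70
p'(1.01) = 5.06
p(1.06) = -3.47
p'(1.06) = 4.26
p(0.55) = -42.72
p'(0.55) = 1653.08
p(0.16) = -0.32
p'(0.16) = 11.27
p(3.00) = -1.16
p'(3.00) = 0.43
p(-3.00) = -3.95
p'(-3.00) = 2.81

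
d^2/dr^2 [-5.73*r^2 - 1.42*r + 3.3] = -11.4600000000000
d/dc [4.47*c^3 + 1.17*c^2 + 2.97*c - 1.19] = 13.41*c^2 + 2.34*c + 2.97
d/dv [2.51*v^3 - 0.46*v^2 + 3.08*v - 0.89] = 7.53*v^2 - 0.92*v + 3.08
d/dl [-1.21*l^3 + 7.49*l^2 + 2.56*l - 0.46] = -3.63*l^2 + 14.98*l + 2.56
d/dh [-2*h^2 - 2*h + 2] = -4*h - 2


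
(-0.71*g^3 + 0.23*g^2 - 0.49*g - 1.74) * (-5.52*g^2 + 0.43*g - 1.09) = 3.9192*g^5 - 1.5749*g^4 + 3.5776*g^3 + 9.1434*g^2 - 0.2141*g + 1.8966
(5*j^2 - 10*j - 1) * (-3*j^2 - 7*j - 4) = -15*j^4 - 5*j^3 + 53*j^2 + 47*j + 4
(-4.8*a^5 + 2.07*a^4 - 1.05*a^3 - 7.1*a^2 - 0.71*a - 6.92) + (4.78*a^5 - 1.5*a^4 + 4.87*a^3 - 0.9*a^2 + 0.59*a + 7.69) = -0.0199999999999996*a^5 + 0.57*a^4 + 3.82*a^3 - 8.0*a^2 - 0.12*a + 0.77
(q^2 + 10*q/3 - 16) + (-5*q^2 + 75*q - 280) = -4*q^2 + 235*q/3 - 296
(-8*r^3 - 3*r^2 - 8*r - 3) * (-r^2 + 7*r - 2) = 8*r^5 - 53*r^4 + 3*r^3 - 47*r^2 - 5*r + 6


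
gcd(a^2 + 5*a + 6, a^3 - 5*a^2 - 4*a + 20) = a + 2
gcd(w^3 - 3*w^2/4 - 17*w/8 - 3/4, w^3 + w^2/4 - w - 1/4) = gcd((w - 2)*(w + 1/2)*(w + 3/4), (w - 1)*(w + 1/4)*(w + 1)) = 1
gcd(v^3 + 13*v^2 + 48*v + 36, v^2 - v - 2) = v + 1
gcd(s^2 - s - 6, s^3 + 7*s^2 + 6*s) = 1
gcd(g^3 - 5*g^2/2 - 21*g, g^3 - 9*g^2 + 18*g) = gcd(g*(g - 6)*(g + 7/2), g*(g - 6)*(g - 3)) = g^2 - 6*g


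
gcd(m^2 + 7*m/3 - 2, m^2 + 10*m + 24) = 1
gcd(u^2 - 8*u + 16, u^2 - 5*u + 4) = u - 4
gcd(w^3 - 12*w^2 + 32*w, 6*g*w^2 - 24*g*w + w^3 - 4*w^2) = w^2 - 4*w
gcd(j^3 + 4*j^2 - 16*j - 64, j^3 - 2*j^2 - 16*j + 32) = j^2 - 16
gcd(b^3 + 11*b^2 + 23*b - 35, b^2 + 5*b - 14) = b + 7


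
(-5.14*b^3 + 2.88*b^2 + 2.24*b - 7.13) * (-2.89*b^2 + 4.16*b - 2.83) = 14.8546*b^5 - 29.7056*b^4 + 20.0534*b^3 + 21.7737*b^2 - 36.0*b + 20.1779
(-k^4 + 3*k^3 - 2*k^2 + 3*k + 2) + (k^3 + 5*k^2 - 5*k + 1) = -k^4 + 4*k^3 + 3*k^2 - 2*k + 3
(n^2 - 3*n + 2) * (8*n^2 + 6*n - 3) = 8*n^4 - 18*n^3 - 5*n^2 + 21*n - 6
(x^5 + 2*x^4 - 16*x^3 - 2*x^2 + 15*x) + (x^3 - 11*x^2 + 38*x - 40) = x^5 + 2*x^4 - 15*x^3 - 13*x^2 + 53*x - 40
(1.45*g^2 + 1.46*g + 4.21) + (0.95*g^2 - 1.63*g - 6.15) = 2.4*g^2 - 0.17*g - 1.94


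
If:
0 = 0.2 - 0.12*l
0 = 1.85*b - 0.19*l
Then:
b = 0.17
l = 1.67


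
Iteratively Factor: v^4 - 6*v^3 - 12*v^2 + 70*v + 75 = (v - 5)*(v^3 - v^2 - 17*v - 15) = (v - 5)*(v + 1)*(v^2 - 2*v - 15) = (v - 5)*(v + 1)*(v + 3)*(v - 5)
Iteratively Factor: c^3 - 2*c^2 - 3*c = (c - 3)*(c^2 + c) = c*(c - 3)*(c + 1)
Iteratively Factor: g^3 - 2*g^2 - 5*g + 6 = (g + 2)*(g^2 - 4*g + 3) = (g - 3)*(g + 2)*(g - 1)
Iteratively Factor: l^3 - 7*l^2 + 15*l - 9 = (l - 3)*(l^2 - 4*l + 3) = (l - 3)*(l - 1)*(l - 3)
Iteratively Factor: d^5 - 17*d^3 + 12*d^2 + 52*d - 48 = (d + 4)*(d^4 - 4*d^3 - d^2 + 16*d - 12) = (d + 2)*(d + 4)*(d^3 - 6*d^2 + 11*d - 6) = (d - 2)*(d + 2)*(d + 4)*(d^2 - 4*d + 3) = (d - 2)*(d - 1)*(d + 2)*(d + 4)*(d - 3)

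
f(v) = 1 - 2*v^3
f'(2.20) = -29.04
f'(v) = -6*v^2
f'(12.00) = -864.00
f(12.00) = -3455.00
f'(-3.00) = -54.00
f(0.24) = 0.97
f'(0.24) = -0.35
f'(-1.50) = -13.50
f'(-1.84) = -20.31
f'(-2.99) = -53.64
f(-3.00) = 55.00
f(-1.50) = 7.75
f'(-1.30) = -10.14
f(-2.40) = 28.65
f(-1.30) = 5.39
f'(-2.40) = -34.56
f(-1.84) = 13.46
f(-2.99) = 54.46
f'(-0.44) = -1.16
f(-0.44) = 1.17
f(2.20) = -20.30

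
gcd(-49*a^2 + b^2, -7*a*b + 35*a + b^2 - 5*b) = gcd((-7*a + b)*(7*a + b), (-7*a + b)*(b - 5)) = 7*a - b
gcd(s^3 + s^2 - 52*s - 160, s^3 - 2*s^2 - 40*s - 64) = s^2 - 4*s - 32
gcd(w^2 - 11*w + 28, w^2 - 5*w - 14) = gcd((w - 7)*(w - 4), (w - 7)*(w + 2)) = w - 7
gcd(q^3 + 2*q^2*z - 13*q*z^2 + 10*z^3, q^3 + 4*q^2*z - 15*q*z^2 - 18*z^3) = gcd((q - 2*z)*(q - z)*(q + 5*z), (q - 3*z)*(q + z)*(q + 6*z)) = 1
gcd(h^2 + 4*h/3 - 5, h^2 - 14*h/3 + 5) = h - 5/3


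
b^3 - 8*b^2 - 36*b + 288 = (b - 8)*(b - 6)*(b + 6)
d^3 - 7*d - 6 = (d - 3)*(d + 1)*(d + 2)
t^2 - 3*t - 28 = (t - 7)*(t + 4)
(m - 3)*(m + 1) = m^2 - 2*m - 3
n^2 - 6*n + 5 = (n - 5)*(n - 1)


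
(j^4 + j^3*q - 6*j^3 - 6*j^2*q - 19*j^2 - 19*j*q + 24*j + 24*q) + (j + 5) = j^4 + j^3*q - 6*j^3 - 6*j^2*q - 19*j^2 - 19*j*q + 25*j + 24*q + 5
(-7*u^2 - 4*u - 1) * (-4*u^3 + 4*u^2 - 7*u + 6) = 28*u^5 - 12*u^4 + 37*u^3 - 18*u^2 - 17*u - 6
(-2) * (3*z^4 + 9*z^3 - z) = -6*z^4 - 18*z^3 + 2*z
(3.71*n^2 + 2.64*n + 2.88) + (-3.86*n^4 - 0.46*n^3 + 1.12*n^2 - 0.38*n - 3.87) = -3.86*n^4 - 0.46*n^3 + 4.83*n^2 + 2.26*n - 0.99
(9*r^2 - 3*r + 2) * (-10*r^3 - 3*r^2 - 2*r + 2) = -90*r^5 + 3*r^4 - 29*r^3 + 18*r^2 - 10*r + 4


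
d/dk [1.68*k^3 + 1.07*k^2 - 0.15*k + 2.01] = 5.04*k^2 + 2.14*k - 0.15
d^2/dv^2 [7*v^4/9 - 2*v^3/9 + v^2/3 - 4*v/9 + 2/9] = 28*v^2/3 - 4*v/3 + 2/3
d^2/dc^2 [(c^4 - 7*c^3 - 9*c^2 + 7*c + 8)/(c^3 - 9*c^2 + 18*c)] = 6*(-3*c^6 - 29*c^5 + 439*c^4 - 1287*c^3 + 792*c^2 - 1296*c + 864)/(c^3*(c^6 - 27*c^5 + 297*c^4 - 1701*c^3 + 5346*c^2 - 8748*c + 5832))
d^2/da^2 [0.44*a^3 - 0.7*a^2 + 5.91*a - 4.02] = 2.64*a - 1.4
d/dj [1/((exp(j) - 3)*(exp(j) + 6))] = (-2*exp(j) - 3)*exp(j)/(exp(4*j) + 6*exp(3*j) - 27*exp(2*j) - 108*exp(j) + 324)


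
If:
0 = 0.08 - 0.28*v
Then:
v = 0.29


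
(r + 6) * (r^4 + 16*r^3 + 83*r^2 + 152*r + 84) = r^5 + 22*r^4 + 179*r^3 + 650*r^2 + 996*r + 504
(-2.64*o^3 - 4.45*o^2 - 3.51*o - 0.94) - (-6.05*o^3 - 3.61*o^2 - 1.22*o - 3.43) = 3.41*o^3 - 0.84*o^2 - 2.29*o + 2.49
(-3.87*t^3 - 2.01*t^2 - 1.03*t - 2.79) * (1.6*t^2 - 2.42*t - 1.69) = -6.192*t^5 + 6.1494*t^4 + 9.7565*t^3 + 1.4255*t^2 + 8.4925*t + 4.7151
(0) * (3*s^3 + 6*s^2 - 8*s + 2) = 0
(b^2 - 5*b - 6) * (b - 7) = b^3 - 12*b^2 + 29*b + 42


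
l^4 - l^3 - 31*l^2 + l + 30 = (l - 6)*(l - 1)*(l + 1)*(l + 5)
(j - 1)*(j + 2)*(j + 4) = j^3 + 5*j^2 + 2*j - 8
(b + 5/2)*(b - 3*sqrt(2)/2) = b^2 - 3*sqrt(2)*b/2 + 5*b/2 - 15*sqrt(2)/4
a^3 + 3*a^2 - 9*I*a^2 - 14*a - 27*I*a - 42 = (a + 3)*(a - 7*I)*(a - 2*I)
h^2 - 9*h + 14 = (h - 7)*(h - 2)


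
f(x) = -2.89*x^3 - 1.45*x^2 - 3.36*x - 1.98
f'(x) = -8.67*x^2 - 2.9*x - 3.36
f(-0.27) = -1.12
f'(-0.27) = -3.21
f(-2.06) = 24.05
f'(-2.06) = -34.18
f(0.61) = -5.23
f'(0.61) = -8.36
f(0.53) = -4.60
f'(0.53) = -7.33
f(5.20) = -465.02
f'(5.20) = -252.88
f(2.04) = -39.40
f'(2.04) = -45.36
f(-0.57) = -0.00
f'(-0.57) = -4.52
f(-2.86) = 63.38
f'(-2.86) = -65.98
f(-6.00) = 590.22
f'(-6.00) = -298.08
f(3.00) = -103.14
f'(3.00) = -90.09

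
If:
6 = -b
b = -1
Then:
No Solution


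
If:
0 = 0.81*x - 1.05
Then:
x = 1.30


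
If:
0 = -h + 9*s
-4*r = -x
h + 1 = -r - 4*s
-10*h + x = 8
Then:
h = -54/71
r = 7/71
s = -6/71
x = 28/71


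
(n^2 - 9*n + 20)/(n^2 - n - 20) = (n - 4)/(n + 4)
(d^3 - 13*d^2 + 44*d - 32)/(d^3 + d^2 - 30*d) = (d^3 - 13*d^2 + 44*d - 32)/(d*(d^2 + d - 30))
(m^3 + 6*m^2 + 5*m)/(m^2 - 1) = m*(m + 5)/(m - 1)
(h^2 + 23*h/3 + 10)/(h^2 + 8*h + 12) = (h + 5/3)/(h + 2)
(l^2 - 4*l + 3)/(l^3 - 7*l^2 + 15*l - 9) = 1/(l - 3)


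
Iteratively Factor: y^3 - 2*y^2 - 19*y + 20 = (y - 5)*(y^2 + 3*y - 4) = (y - 5)*(y + 4)*(y - 1)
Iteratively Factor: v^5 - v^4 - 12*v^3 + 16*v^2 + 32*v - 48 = (v - 2)*(v^4 + v^3 - 10*v^2 - 4*v + 24) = (v - 2)^2*(v^3 + 3*v^2 - 4*v - 12) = (v - 2)^2*(v + 3)*(v^2 - 4) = (v - 2)^3*(v + 3)*(v + 2)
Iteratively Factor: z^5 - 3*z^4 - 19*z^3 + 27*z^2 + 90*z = (z + 3)*(z^4 - 6*z^3 - z^2 + 30*z) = z*(z + 3)*(z^3 - 6*z^2 - z + 30) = z*(z + 2)*(z + 3)*(z^2 - 8*z + 15) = z*(z - 3)*(z + 2)*(z + 3)*(z - 5)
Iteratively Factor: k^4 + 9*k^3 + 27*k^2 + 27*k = (k + 3)*(k^3 + 6*k^2 + 9*k) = (k + 3)^2*(k^2 + 3*k) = k*(k + 3)^2*(k + 3)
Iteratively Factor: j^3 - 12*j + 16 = (j - 2)*(j^2 + 2*j - 8) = (j - 2)^2*(j + 4)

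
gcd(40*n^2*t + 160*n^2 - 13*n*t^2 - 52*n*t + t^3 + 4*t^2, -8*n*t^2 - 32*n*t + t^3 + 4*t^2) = -8*n*t - 32*n + t^2 + 4*t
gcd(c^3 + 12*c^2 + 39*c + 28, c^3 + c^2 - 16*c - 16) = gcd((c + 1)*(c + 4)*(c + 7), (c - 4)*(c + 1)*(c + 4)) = c^2 + 5*c + 4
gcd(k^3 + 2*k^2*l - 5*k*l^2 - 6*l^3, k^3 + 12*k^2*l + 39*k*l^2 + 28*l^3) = k + l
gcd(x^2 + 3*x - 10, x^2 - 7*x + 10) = x - 2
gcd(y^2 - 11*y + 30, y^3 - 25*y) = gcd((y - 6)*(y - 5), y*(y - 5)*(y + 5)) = y - 5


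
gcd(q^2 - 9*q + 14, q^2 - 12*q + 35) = q - 7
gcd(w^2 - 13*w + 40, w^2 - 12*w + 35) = w - 5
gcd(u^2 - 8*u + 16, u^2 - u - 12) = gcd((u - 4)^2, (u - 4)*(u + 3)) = u - 4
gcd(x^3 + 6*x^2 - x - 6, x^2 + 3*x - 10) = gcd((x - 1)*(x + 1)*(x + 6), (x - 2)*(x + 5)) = 1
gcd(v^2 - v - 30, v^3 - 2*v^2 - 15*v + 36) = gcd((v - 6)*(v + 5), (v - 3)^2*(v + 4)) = 1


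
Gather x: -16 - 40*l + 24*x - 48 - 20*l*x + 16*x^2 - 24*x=-20*l*x - 40*l + 16*x^2 - 64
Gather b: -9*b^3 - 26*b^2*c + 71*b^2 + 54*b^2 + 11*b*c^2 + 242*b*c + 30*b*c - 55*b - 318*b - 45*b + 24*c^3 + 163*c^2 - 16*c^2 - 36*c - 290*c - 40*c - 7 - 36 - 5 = -9*b^3 + b^2*(125 - 26*c) + b*(11*c^2 + 272*c - 418) + 24*c^3 + 147*c^2 - 366*c - 48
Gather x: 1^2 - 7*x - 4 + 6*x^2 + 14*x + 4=6*x^2 + 7*x + 1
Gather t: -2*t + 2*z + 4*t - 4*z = 2*t - 2*z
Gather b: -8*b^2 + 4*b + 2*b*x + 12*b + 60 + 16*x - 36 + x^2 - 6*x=-8*b^2 + b*(2*x + 16) + x^2 + 10*x + 24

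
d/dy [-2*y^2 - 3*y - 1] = -4*y - 3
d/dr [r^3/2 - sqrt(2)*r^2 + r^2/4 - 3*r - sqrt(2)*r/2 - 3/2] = 3*r^2/2 - 2*sqrt(2)*r + r/2 - 3 - sqrt(2)/2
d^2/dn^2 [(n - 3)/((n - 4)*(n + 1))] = 2*(n^3 - 9*n^2 + 39*n - 51)/(n^6 - 9*n^5 + 15*n^4 + 45*n^3 - 60*n^2 - 144*n - 64)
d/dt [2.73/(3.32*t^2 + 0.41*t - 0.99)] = (-18.1272*t - 1.1193)/(3.32*t^2 + 0.41*t - 0.99)^2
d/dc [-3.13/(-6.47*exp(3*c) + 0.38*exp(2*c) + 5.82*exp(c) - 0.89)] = (-60.7533*exp(2*c) + 2.3788*exp(c) + 18.2166)*exp(c)/(6.47*exp(3*c) - 0.38*exp(2*c) - 5.82*exp(c) + 0.89)^2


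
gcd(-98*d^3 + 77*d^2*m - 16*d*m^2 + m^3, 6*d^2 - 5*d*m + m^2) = 2*d - m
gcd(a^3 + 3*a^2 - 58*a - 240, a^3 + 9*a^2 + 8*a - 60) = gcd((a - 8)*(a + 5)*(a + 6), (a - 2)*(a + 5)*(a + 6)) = a^2 + 11*a + 30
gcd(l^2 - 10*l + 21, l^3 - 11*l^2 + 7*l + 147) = l - 7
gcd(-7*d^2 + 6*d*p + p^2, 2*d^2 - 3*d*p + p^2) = -d + p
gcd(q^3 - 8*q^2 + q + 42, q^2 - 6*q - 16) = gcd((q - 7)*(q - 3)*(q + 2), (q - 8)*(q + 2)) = q + 2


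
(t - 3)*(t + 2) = t^2 - t - 6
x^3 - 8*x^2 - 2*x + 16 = (x - 8)*(x - sqrt(2))*(x + sqrt(2))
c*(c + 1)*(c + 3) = c^3 + 4*c^2 + 3*c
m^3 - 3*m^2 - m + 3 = (m - 3)*(m - 1)*(m + 1)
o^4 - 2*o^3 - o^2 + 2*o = o*(o - 2)*(o - 1)*(o + 1)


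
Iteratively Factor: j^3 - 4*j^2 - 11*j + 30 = (j + 3)*(j^2 - 7*j + 10) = (j - 5)*(j + 3)*(j - 2)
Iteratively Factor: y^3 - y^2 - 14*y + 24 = (y + 4)*(y^2 - 5*y + 6) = (y - 3)*(y + 4)*(y - 2)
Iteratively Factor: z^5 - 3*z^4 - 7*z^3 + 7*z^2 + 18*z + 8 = (z - 4)*(z^4 + z^3 - 3*z^2 - 5*z - 2) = (z - 4)*(z + 1)*(z^3 - 3*z - 2) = (z - 4)*(z + 1)^2*(z^2 - z - 2) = (z - 4)*(z + 1)^3*(z - 2)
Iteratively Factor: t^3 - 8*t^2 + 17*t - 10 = (t - 1)*(t^2 - 7*t + 10) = (t - 2)*(t - 1)*(t - 5)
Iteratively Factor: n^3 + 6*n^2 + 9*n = (n + 3)*(n^2 + 3*n) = (n + 3)^2*(n)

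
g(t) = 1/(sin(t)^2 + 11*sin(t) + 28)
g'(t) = (-2*sin(t)*cos(t) - 11*cos(t))/(sin(t)^2 + 11*sin(t) + 28)^2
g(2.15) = 0.03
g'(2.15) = 0.00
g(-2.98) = 0.04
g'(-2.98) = 0.02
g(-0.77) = 0.05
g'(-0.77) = -0.02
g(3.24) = 0.04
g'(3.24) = 0.01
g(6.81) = 0.03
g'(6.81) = -0.01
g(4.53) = 0.06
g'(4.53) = 0.00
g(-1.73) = 0.06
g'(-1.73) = 0.00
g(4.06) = 0.05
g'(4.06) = 0.01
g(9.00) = 0.03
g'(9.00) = 0.01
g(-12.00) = 0.03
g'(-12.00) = -0.00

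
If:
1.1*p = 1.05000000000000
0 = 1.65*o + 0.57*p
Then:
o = -0.33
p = 0.95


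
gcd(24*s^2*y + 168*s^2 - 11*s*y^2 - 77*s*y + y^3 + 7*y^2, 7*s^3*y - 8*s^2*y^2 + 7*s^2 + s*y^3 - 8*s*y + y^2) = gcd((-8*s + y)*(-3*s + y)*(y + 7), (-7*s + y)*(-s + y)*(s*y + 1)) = 1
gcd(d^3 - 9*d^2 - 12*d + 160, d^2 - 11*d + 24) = d - 8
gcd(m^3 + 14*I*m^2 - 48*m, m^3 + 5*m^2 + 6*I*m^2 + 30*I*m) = m^2 + 6*I*m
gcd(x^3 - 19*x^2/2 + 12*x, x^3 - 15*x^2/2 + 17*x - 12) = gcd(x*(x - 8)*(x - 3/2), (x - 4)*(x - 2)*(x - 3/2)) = x - 3/2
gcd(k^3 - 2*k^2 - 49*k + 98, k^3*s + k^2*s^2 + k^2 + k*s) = 1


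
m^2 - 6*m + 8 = (m - 4)*(m - 2)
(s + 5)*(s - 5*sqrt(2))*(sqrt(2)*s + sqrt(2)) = sqrt(2)*s^3 - 10*s^2 + 6*sqrt(2)*s^2 - 60*s + 5*sqrt(2)*s - 50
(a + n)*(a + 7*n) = a^2 + 8*a*n + 7*n^2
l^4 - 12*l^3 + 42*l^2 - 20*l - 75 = (l - 5)^2*(l - 3)*(l + 1)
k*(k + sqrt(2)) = k^2 + sqrt(2)*k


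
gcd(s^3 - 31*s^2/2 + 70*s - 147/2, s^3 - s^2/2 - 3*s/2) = s - 3/2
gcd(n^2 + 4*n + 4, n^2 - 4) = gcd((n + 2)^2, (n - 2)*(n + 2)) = n + 2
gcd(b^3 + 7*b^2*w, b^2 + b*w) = b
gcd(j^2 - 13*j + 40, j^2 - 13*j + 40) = j^2 - 13*j + 40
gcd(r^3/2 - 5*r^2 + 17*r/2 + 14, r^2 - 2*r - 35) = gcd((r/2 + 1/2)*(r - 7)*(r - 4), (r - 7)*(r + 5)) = r - 7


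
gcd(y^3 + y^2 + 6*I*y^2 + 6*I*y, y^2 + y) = y^2 + y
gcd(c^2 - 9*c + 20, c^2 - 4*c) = c - 4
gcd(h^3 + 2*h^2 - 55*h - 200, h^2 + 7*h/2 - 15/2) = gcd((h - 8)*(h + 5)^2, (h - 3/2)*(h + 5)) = h + 5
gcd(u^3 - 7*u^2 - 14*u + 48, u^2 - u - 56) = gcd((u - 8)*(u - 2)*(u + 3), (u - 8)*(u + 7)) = u - 8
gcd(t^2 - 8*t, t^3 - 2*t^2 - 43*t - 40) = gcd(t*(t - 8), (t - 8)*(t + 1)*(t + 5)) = t - 8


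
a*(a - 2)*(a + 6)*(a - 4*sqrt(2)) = a^4 - 4*sqrt(2)*a^3 + 4*a^3 - 16*sqrt(2)*a^2 - 12*a^2 + 48*sqrt(2)*a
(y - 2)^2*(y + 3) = y^3 - y^2 - 8*y + 12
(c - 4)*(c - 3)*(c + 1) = c^3 - 6*c^2 + 5*c + 12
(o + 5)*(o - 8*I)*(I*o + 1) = I*o^3 + 9*o^2 + 5*I*o^2 + 45*o - 8*I*o - 40*I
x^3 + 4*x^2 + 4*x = x*(x + 2)^2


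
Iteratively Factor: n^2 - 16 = (n + 4)*(n - 4)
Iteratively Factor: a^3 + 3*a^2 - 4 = (a + 2)*(a^2 + a - 2) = (a + 2)^2*(a - 1)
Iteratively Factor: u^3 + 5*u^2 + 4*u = (u + 1)*(u^2 + 4*u) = u*(u + 1)*(u + 4)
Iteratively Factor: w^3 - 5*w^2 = (w)*(w^2 - 5*w) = w^2*(w - 5)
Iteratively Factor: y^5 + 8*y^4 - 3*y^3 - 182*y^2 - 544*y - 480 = (y - 5)*(y^4 + 13*y^3 + 62*y^2 + 128*y + 96) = (y - 5)*(y + 4)*(y^3 + 9*y^2 + 26*y + 24) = (y - 5)*(y + 3)*(y + 4)*(y^2 + 6*y + 8) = (y - 5)*(y + 2)*(y + 3)*(y + 4)*(y + 4)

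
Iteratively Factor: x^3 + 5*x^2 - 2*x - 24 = (x + 3)*(x^2 + 2*x - 8) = (x + 3)*(x + 4)*(x - 2)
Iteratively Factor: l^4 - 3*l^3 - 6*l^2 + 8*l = (l)*(l^3 - 3*l^2 - 6*l + 8) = l*(l - 1)*(l^2 - 2*l - 8) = l*(l - 4)*(l - 1)*(l + 2)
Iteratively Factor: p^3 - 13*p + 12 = (p + 4)*(p^2 - 4*p + 3) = (p - 3)*(p + 4)*(p - 1)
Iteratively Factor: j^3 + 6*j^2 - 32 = (j + 4)*(j^2 + 2*j - 8) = (j - 2)*(j + 4)*(j + 4)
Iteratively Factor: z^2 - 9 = (z + 3)*(z - 3)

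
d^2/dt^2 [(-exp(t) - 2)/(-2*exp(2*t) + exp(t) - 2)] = (4*exp(4*t) + 34*exp(3*t) - 36*exp(2*t) - 28*exp(t) + 8)*exp(t)/(8*exp(6*t) - 12*exp(5*t) + 30*exp(4*t) - 25*exp(3*t) + 30*exp(2*t) - 12*exp(t) + 8)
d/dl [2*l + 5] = 2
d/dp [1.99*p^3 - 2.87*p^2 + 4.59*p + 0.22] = 5.97*p^2 - 5.74*p + 4.59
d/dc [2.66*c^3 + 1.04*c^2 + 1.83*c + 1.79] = 7.98*c^2 + 2.08*c + 1.83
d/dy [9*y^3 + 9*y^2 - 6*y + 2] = 27*y^2 + 18*y - 6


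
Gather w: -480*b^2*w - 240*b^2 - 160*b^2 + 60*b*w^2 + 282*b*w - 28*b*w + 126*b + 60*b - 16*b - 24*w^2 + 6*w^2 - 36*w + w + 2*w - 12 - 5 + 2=-400*b^2 + 170*b + w^2*(60*b - 18) + w*(-480*b^2 + 254*b - 33) - 15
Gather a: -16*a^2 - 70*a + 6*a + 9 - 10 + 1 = -16*a^2 - 64*a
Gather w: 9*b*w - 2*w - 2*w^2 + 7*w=-2*w^2 + w*(9*b + 5)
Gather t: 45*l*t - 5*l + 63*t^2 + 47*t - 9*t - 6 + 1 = -5*l + 63*t^2 + t*(45*l + 38) - 5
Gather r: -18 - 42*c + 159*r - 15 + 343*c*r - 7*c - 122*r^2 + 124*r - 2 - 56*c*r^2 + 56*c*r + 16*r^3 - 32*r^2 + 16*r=-49*c + 16*r^3 + r^2*(-56*c - 154) + r*(399*c + 299) - 35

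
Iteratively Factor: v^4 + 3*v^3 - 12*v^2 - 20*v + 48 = (v - 2)*(v^3 + 5*v^2 - 2*v - 24) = (v - 2)^2*(v^2 + 7*v + 12) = (v - 2)^2*(v + 4)*(v + 3)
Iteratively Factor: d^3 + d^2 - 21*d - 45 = (d + 3)*(d^2 - 2*d - 15) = (d + 3)^2*(d - 5)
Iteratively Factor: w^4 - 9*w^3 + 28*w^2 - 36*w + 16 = (w - 1)*(w^3 - 8*w^2 + 20*w - 16) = (w - 2)*(w - 1)*(w^2 - 6*w + 8) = (w - 4)*(w - 2)*(w - 1)*(w - 2)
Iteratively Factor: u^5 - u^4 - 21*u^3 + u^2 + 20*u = (u - 1)*(u^4 - 21*u^2 - 20*u) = (u - 1)*(u + 4)*(u^3 - 4*u^2 - 5*u) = u*(u - 1)*(u + 4)*(u^2 - 4*u - 5) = u*(u - 5)*(u - 1)*(u + 4)*(u + 1)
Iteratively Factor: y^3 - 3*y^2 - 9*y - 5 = (y + 1)*(y^2 - 4*y - 5) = (y - 5)*(y + 1)*(y + 1)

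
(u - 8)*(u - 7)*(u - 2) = u^3 - 17*u^2 + 86*u - 112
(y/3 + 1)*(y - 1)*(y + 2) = y^3/3 + 4*y^2/3 + y/3 - 2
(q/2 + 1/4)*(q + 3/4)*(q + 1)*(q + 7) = q^4/2 + 37*q^3/8 + 139*q^2/16 + 47*q/8 + 21/16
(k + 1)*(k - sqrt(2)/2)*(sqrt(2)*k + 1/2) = sqrt(2)*k^3 - k^2/2 + sqrt(2)*k^2 - k/2 - sqrt(2)*k/4 - sqrt(2)/4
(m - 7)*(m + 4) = m^2 - 3*m - 28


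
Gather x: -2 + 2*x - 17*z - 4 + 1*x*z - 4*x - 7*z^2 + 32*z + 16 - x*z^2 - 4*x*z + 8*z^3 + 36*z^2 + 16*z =x*(-z^2 - 3*z - 2) + 8*z^3 + 29*z^2 + 31*z + 10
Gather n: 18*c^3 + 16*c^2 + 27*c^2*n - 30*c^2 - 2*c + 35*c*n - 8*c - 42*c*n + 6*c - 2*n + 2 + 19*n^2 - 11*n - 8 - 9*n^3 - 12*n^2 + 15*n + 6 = 18*c^3 - 14*c^2 - 4*c - 9*n^3 + 7*n^2 + n*(27*c^2 - 7*c + 2)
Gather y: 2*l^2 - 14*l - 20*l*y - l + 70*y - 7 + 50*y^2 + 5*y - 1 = 2*l^2 - 15*l + 50*y^2 + y*(75 - 20*l) - 8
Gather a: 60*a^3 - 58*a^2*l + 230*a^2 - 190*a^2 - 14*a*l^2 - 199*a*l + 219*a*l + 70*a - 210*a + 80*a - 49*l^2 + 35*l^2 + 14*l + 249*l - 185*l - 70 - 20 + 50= 60*a^3 + a^2*(40 - 58*l) + a*(-14*l^2 + 20*l - 60) - 14*l^2 + 78*l - 40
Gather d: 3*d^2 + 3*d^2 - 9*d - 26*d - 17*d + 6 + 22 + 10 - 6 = 6*d^2 - 52*d + 32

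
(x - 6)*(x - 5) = x^2 - 11*x + 30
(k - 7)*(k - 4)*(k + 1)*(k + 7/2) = k^4 - 13*k^3/2 - 18*k^2 + 175*k/2 + 98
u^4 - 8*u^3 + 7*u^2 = u^2*(u - 7)*(u - 1)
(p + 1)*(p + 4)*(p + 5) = p^3 + 10*p^2 + 29*p + 20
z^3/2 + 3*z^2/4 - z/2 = z*(z/2 + 1)*(z - 1/2)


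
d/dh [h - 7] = 1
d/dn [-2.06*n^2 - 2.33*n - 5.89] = -4.12*n - 2.33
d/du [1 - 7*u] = -7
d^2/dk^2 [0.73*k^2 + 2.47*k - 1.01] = 1.46000000000000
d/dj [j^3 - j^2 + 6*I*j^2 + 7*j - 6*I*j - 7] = 3*j^2 + j*(-2 + 12*I) + 7 - 6*I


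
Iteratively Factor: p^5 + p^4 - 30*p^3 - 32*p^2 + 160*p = (p)*(p^4 + p^3 - 30*p^2 - 32*p + 160) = p*(p + 4)*(p^3 - 3*p^2 - 18*p + 40) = p*(p + 4)^2*(p^2 - 7*p + 10) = p*(p - 2)*(p + 4)^2*(p - 5)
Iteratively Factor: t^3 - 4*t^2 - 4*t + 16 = (t - 2)*(t^2 - 2*t - 8) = (t - 2)*(t + 2)*(t - 4)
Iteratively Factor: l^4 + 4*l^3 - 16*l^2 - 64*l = (l + 4)*(l^3 - 16*l) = (l - 4)*(l + 4)*(l^2 + 4*l) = l*(l - 4)*(l + 4)*(l + 4)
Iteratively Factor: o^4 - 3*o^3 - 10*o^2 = (o + 2)*(o^3 - 5*o^2) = o*(o + 2)*(o^2 - 5*o) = o^2*(o + 2)*(o - 5)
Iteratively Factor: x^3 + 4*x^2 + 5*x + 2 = (x + 1)*(x^2 + 3*x + 2) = (x + 1)^2*(x + 2)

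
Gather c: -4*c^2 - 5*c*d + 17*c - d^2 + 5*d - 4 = -4*c^2 + c*(17 - 5*d) - d^2 + 5*d - 4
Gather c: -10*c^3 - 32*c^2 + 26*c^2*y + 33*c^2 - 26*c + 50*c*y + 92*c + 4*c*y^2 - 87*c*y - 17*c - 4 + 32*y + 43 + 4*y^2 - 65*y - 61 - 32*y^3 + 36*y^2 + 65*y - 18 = -10*c^3 + c^2*(26*y + 1) + c*(4*y^2 - 37*y + 49) - 32*y^3 + 40*y^2 + 32*y - 40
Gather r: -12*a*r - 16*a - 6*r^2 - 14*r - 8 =-16*a - 6*r^2 + r*(-12*a - 14) - 8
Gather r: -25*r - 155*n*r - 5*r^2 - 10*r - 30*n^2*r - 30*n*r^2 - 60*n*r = r^2*(-30*n - 5) + r*(-30*n^2 - 215*n - 35)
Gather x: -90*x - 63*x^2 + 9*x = -63*x^2 - 81*x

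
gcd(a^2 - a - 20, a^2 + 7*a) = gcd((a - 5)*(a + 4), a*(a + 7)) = 1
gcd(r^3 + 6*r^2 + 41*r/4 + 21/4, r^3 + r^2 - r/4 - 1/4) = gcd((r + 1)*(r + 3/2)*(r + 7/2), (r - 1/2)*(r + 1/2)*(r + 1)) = r + 1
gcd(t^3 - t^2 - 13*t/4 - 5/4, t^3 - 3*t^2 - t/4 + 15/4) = t^2 - 3*t/2 - 5/2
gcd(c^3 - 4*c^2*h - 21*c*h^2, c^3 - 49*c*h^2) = c^2 - 7*c*h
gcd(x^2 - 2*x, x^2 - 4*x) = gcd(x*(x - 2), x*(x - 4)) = x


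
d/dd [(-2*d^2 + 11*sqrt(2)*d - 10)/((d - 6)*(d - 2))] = (-11*sqrt(2)*d^2 + 16*d^2 - 28*d - 80 + 132*sqrt(2))/(d^4 - 16*d^3 + 88*d^2 - 192*d + 144)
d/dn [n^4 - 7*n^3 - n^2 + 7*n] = 4*n^3 - 21*n^2 - 2*n + 7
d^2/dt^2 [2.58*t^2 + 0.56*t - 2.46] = 5.16000000000000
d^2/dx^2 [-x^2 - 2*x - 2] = -2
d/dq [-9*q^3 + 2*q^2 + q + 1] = -27*q^2 + 4*q + 1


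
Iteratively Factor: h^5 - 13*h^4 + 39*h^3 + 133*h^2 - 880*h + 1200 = (h - 3)*(h^4 - 10*h^3 + 9*h^2 + 160*h - 400) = (h - 5)*(h - 3)*(h^3 - 5*h^2 - 16*h + 80) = (h - 5)*(h - 4)*(h - 3)*(h^2 - h - 20) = (h - 5)*(h - 4)*(h - 3)*(h + 4)*(h - 5)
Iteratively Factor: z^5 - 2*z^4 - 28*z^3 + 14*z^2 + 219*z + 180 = (z - 5)*(z^4 + 3*z^3 - 13*z^2 - 51*z - 36) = (z - 5)*(z - 4)*(z^3 + 7*z^2 + 15*z + 9) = (z - 5)*(z - 4)*(z + 1)*(z^2 + 6*z + 9) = (z - 5)*(z - 4)*(z + 1)*(z + 3)*(z + 3)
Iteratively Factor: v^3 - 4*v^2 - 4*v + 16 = (v - 4)*(v^2 - 4) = (v - 4)*(v + 2)*(v - 2)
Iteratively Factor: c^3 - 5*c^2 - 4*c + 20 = (c - 2)*(c^2 - 3*c - 10) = (c - 5)*(c - 2)*(c + 2)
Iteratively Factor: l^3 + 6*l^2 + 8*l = (l)*(l^2 + 6*l + 8) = l*(l + 2)*(l + 4)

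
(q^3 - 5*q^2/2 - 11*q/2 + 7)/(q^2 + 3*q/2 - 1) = (2*q^2 - 9*q + 7)/(2*q - 1)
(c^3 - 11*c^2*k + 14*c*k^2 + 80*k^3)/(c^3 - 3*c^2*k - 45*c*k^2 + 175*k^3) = (c^2 - 6*c*k - 16*k^2)/(c^2 + 2*c*k - 35*k^2)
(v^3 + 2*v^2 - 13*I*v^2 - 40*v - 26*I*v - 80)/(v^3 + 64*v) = (v^2 + v*(2 - 5*I) - 10*I)/(v*(v + 8*I))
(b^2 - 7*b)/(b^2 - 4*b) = (b - 7)/(b - 4)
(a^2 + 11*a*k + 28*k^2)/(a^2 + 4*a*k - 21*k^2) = (a + 4*k)/(a - 3*k)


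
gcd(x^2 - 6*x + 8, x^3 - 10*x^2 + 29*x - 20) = x - 4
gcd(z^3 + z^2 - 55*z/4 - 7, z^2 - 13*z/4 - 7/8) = z - 7/2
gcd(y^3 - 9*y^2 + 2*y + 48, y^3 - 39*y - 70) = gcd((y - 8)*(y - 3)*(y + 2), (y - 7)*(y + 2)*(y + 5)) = y + 2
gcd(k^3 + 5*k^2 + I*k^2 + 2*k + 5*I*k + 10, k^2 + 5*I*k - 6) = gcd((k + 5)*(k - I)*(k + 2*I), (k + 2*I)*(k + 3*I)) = k + 2*I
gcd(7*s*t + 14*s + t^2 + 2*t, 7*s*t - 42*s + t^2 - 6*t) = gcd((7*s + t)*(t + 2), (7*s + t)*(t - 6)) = 7*s + t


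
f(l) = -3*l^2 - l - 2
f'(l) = -6*l - 1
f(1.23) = -7.77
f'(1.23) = -8.38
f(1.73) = -12.71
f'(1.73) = -11.38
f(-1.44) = -6.78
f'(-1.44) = 7.64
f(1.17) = -7.28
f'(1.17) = -8.02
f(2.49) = -23.09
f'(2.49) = -15.94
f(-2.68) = -20.87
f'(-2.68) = 15.08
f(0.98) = -5.86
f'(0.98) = -6.88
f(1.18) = -7.36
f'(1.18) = -8.08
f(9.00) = -254.00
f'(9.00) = -55.00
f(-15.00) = -662.00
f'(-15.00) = 89.00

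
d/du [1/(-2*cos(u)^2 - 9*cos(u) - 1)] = -(4*cos(u) + 9)*sin(u)/(9*cos(u) + cos(2*u) + 2)^2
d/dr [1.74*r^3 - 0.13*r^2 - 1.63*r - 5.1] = 5.22*r^2 - 0.26*r - 1.63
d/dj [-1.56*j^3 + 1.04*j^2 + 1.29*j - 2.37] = -4.68*j^2 + 2.08*j + 1.29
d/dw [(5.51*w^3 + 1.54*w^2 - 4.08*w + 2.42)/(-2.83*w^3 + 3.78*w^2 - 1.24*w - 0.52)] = (-7.105427357601e-15*w^5 + 25.186*w^4 - 36.7576*w^3 + 25.463*w^2 - 19.8968*w + 5.1224)/(8.0089*w^6 - 21.3948*w^5 + 21.3068*w^4 - 6.4312*w^3 - 2.3936*w^2 + 1.2896*w + 0.2704)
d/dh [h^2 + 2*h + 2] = 2*h + 2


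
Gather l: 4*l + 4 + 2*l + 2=6*l + 6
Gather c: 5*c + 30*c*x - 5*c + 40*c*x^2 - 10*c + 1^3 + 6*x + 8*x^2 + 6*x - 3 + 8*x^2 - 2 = c*(40*x^2 + 30*x - 10) + 16*x^2 + 12*x - 4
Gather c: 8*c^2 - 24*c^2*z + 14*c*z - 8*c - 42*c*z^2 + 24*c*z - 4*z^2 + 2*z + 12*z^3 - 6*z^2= c^2*(8 - 24*z) + c*(-42*z^2 + 38*z - 8) + 12*z^3 - 10*z^2 + 2*z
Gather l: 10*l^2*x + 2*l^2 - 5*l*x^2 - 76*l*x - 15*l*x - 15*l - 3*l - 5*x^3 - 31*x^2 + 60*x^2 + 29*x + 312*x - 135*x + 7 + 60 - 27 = l^2*(10*x + 2) + l*(-5*x^2 - 91*x - 18) - 5*x^3 + 29*x^2 + 206*x + 40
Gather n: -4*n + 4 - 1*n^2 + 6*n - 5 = -n^2 + 2*n - 1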